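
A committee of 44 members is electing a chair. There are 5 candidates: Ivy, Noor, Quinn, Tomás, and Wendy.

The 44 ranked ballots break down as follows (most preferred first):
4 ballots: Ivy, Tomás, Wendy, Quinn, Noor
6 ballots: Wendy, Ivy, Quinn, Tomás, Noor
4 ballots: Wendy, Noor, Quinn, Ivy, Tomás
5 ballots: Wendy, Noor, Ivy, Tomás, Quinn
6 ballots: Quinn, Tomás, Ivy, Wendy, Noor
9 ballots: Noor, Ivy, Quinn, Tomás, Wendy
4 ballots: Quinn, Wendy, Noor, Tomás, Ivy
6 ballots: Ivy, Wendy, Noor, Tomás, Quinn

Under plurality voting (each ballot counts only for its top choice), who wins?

Wendy

First-place votes: Ivy 10, Noor 9, Quinn 10, Tomás 0, Wendy 15.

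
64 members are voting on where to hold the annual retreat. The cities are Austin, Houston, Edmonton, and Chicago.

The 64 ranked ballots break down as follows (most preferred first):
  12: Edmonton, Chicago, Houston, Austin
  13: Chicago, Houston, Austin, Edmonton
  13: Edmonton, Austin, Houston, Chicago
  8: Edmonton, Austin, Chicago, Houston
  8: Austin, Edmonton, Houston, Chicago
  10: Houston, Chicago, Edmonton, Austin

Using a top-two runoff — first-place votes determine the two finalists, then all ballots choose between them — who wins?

Round 1 first-place votes: Austin 8, Houston 10, Edmonton 33, Chicago 13. Edmonton and Chicago advance.
Runoff: Edmonton is ranked above Chicago on 41 ballots, Chicago above Edmonton on 23.

Edmonton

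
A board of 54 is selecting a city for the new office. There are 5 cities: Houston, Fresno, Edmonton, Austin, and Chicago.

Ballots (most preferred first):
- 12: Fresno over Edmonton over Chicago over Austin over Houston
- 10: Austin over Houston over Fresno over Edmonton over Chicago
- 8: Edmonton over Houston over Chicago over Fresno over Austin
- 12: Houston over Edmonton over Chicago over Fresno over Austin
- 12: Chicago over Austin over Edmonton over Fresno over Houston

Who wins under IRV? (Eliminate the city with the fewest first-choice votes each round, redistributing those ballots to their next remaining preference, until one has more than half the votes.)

Houston

Round 1: Houston 12, Fresno 12, Edmonton 8, Austin 10, Chicago 12. Edmonton eliminated.
Round 2: Houston 20, Fresno 12, Austin 10, Chicago 12. Austin eliminated.
Round 3: Houston 30, Fresno 12, Chicago 12. Houston has a majority (≥28).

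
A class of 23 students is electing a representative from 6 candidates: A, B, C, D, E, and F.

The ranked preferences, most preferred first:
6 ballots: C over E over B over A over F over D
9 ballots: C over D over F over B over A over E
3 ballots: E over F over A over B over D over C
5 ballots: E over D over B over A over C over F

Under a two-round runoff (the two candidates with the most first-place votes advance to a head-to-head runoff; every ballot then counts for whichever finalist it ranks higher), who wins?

Round 1 first-place votes: A 0, B 0, C 15, D 0, E 8, F 0. C and E advance.
Runoff: C is ranked above E on 15 ballots, E above C on 8.

C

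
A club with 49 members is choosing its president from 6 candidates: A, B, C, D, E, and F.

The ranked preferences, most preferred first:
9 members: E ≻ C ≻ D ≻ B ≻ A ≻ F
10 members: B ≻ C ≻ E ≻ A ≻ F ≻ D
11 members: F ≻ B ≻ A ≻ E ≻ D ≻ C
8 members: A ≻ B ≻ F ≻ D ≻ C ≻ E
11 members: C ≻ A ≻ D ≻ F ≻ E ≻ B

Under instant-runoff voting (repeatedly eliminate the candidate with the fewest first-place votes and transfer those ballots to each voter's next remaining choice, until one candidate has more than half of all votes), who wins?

Round 1: A 8, B 10, C 11, D 0, E 9, F 11. D eliminated.
Round 2: A 8, B 10, C 11, E 9, F 11. A eliminated.
Round 3: B 18, C 11, E 9, F 11. E eliminated.
Round 4: B 18, C 20, F 11. F eliminated.
Round 5: B 29, C 20. B has a majority (≥25).

B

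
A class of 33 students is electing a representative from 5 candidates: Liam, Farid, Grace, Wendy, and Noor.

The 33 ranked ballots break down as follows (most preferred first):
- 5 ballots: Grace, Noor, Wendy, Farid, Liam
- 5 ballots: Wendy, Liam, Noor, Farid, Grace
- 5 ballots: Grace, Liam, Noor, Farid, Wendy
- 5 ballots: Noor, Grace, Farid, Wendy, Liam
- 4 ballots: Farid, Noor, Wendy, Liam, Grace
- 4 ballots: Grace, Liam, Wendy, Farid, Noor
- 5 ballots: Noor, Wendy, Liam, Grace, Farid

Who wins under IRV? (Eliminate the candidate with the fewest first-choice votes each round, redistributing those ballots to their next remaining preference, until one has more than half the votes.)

Noor

Round 1: Liam 0, Farid 4, Grace 14, Wendy 5, Noor 10. Liam eliminated.
Round 2: Farid 4, Grace 14, Wendy 5, Noor 10. Farid eliminated.
Round 3: Grace 14, Wendy 5, Noor 14. Wendy eliminated.
Round 4: Grace 14, Noor 19. Noor has a majority (≥17).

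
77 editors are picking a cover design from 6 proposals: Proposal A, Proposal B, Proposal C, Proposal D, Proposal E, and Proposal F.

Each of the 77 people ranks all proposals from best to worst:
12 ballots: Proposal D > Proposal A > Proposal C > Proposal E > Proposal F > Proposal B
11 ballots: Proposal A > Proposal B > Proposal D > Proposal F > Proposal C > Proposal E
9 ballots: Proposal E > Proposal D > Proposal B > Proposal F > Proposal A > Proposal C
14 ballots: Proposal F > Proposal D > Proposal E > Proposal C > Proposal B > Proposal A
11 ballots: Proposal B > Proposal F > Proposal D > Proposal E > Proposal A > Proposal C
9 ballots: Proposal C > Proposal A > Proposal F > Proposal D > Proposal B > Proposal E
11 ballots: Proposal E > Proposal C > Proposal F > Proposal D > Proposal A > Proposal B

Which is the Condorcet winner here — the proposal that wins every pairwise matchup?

Proposal F vs Proposal A: 45–32
Proposal F vs Proposal B: 46–31
Proposal F vs Proposal C: 45–32
Proposal F vs Proposal D: 45–32
Proposal F vs Proposal E: 45–32
Proposal F beats every other proposal.

Proposal F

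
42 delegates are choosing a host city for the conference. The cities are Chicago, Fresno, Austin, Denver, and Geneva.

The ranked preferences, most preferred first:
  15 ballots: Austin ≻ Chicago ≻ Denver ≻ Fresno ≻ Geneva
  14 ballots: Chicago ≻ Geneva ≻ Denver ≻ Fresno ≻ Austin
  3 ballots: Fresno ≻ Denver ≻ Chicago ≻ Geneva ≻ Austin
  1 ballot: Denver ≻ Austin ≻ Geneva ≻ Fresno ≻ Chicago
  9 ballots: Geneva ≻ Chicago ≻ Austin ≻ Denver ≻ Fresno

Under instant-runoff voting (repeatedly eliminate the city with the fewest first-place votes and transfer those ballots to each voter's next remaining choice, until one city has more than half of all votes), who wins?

Chicago

Round 1: Chicago 14, Fresno 3, Austin 15, Denver 1, Geneva 9. Denver eliminated.
Round 2: Chicago 14, Fresno 3, Austin 16, Geneva 9. Fresno eliminated.
Round 3: Chicago 17, Austin 16, Geneva 9. Geneva eliminated.
Round 4: Chicago 26, Austin 16. Chicago has a majority (≥22).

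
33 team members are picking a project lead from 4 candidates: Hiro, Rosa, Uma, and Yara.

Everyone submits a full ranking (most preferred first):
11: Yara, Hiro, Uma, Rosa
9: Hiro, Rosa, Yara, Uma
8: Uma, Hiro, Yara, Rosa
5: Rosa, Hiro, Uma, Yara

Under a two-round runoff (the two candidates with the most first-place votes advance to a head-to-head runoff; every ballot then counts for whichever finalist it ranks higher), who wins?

Hiro

Round 1 first-place votes: Hiro 9, Rosa 5, Uma 8, Yara 11. Yara and Hiro advance.
Runoff: Yara is ranked above Hiro on 11 ballots, Hiro above Yara on 22.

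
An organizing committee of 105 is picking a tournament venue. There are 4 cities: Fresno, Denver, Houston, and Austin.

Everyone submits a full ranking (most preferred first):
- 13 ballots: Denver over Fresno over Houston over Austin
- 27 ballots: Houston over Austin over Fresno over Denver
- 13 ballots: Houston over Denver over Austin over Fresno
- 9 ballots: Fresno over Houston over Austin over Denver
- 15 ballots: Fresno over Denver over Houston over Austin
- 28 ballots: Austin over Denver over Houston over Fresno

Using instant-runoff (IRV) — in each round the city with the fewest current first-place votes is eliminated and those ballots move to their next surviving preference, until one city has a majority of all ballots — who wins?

Houston

Round 1: Fresno 24, Denver 13, Houston 40, Austin 28. Denver eliminated.
Round 2: Fresno 37, Houston 40, Austin 28. Austin eliminated.
Round 3: Fresno 37, Houston 68. Houston has a majority (≥53).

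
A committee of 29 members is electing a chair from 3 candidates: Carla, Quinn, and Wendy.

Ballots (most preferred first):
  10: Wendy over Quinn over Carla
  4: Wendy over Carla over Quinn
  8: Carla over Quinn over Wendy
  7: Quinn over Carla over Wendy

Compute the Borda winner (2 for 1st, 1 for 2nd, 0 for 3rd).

Carla: 10×0 + 4×1 + 8×2 + 7×1 = 27
Quinn: 10×1 + 4×0 + 8×1 + 7×2 = 32
Wendy: 10×2 + 4×2 + 8×0 + 7×0 = 28

Quinn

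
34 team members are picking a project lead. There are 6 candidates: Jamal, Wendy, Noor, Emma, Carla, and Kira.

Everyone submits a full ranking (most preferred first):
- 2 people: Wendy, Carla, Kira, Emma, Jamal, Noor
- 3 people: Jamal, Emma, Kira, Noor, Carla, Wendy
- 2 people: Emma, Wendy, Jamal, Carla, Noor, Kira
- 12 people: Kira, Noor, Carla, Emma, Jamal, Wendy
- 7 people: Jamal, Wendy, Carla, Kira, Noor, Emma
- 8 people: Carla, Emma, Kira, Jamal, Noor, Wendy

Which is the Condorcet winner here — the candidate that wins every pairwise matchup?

Carla vs Jamal: 22–12
Carla vs Wendy: 23–11
Carla vs Noor: 19–15
Carla vs Emma: 29–5
Carla vs Kira: 19–15
Carla beats every other candidate.

Carla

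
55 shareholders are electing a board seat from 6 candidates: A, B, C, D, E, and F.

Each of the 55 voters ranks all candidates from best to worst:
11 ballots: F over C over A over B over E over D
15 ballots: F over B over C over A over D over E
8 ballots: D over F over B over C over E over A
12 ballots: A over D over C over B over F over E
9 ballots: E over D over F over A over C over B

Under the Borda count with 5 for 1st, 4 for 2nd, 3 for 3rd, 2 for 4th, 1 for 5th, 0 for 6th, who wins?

F

A: 11×3 + 15×2 + 8×0 + 12×5 + 9×2 = 141
B: 11×2 + 15×4 + 8×3 + 12×2 + 9×0 = 130
C: 11×4 + 15×3 + 8×2 + 12×3 + 9×1 = 150
D: 11×0 + 15×1 + 8×5 + 12×4 + 9×4 = 139
E: 11×1 + 15×0 + 8×1 + 12×0 + 9×5 = 64
F: 11×5 + 15×5 + 8×4 + 12×1 + 9×3 = 201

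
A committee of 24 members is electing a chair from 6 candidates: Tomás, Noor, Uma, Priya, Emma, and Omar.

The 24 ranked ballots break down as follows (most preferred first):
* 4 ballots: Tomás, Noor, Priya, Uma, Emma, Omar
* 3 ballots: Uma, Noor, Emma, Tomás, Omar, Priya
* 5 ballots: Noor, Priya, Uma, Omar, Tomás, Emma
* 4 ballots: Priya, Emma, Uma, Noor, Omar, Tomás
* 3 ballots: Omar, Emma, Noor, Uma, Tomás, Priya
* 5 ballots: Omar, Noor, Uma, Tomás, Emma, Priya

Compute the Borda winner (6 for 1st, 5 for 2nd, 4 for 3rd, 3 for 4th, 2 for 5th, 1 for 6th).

Noor

Tomás: 4×6 + 3×3 + 5×2 + 4×1 + 3×2 + 5×3 = 68
Noor: 4×5 + 3×5 + 5×6 + 4×3 + 3×4 + 5×5 = 114
Uma: 4×3 + 3×6 + 5×4 + 4×4 + 3×3 + 5×4 = 95
Priya: 4×4 + 3×1 + 5×5 + 4×6 + 3×1 + 5×1 = 76
Emma: 4×2 + 3×4 + 5×1 + 4×5 + 3×5 + 5×2 = 70
Omar: 4×1 + 3×2 + 5×3 + 4×2 + 3×6 + 5×6 = 81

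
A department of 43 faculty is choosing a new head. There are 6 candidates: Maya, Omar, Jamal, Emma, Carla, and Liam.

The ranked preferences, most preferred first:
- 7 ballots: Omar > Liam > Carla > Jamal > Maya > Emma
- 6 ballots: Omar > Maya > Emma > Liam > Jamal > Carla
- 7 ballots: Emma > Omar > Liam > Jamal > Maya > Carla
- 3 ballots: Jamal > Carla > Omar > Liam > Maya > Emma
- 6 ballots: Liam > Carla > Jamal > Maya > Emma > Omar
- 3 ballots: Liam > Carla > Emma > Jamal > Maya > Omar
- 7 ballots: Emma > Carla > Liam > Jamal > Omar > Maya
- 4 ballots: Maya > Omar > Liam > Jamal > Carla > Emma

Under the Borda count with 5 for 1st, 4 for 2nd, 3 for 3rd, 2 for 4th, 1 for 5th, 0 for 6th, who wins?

Maya: 7×1 + 6×4 + 7×1 + 3×1 + 6×2 + 3×1 + 7×0 + 4×5 = 76
Omar: 7×5 + 6×5 + 7×4 + 3×3 + 6×0 + 3×0 + 7×1 + 4×4 = 125
Jamal: 7×2 + 6×1 + 7×2 + 3×5 + 6×3 + 3×2 + 7×2 + 4×2 = 95
Emma: 7×0 + 6×3 + 7×5 + 3×0 + 6×1 + 3×3 + 7×5 + 4×0 = 103
Carla: 7×3 + 6×0 + 7×0 + 3×4 + 6×4 + 3×4 + 7×4 + 4×1 = 101
Liam: 7×4 + 6×2 + 7×3 + 3×2 + 6×5 + 3×5 + 7×3 + 4×3 = 145

Liam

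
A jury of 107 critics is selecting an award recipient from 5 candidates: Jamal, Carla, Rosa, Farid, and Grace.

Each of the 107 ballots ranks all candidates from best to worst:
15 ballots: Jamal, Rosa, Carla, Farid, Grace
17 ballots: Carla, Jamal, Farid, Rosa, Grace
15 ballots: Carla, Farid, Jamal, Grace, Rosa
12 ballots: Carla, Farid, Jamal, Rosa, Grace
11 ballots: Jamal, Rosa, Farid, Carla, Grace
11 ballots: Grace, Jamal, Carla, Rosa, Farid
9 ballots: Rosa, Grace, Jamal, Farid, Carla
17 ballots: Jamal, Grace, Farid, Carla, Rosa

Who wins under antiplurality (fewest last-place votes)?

Jamal

Last-place votes: Jamal 0, Carla 9, Rosa 32, Farid 11, Grace 55.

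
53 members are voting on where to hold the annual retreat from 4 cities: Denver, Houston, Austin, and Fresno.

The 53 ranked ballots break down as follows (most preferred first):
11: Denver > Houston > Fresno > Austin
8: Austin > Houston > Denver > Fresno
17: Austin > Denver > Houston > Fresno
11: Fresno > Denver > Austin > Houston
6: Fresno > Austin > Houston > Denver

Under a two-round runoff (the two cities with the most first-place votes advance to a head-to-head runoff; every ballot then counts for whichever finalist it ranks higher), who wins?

Fresno

Round 1 first-place votes: Denver 11, Houston 0, Austin 25, Fresno 17. Austin and Fresno advance.
Runoff: Austin is ranked above Fresno on 25 ballots, Fresno above Austin on 28.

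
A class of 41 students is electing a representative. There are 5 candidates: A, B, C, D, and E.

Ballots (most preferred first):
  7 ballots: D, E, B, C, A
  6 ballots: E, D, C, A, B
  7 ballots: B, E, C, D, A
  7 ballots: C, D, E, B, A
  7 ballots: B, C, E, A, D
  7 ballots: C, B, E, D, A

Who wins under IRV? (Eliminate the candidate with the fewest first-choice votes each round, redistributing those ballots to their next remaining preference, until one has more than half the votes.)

Round 1: A 0, B 14, C 14, D 7, E 6. A eliminated.
Round 2: B 14, C 14, D 7, E 6. E eliminated.
Round 3: B 14, C 14, D 13. D eliminated.
Round 4: B 21, C 20. B has a majority (≥21).

B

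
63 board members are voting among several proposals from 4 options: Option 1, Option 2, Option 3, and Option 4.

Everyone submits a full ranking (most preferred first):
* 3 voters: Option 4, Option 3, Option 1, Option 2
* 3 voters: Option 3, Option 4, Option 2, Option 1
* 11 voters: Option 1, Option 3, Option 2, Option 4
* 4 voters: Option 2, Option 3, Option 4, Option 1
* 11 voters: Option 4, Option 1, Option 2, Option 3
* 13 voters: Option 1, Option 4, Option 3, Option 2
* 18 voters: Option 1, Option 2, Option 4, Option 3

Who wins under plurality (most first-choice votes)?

Option 1

First-place votes: Option 1 42, Option 2 4, Option 3 3, Option 4 14.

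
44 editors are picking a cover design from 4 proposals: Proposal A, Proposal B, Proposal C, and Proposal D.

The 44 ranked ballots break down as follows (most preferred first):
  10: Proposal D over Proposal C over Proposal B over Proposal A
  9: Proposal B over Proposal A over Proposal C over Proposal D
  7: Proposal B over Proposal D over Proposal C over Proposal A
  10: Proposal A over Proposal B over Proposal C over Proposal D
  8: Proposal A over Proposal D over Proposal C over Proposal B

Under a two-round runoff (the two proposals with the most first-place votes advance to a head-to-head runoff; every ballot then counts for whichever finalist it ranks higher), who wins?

Round 1 first-place votes: Proposal A 18, Proposal B 16, Proposal C 0, Proposal D 10. Proposal A and Proposal B advance.
Runoff: Proposal A is ranked above Proposal B on 18 ballots, Proposal B above Proposal A on 26.

Proposal B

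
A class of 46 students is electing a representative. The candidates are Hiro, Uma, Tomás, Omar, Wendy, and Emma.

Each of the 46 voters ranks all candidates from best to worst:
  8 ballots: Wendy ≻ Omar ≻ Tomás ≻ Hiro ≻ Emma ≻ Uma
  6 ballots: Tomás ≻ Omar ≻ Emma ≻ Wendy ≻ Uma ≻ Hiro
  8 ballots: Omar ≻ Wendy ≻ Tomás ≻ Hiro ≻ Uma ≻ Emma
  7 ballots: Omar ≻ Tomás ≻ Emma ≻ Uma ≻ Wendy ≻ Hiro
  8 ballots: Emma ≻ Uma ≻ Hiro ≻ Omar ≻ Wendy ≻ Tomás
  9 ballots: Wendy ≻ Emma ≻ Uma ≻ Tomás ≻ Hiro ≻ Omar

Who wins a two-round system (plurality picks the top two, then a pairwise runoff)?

Round 1 first-place votes: Hiro 0, Uma 0, Tomás 6, Omar 15, Wendy 17, Emma 8. Wendy and Omar advance.
Runoff: Wendy is ranked above Omar on 17 ballots, Omar above Wendy on 29.

Omar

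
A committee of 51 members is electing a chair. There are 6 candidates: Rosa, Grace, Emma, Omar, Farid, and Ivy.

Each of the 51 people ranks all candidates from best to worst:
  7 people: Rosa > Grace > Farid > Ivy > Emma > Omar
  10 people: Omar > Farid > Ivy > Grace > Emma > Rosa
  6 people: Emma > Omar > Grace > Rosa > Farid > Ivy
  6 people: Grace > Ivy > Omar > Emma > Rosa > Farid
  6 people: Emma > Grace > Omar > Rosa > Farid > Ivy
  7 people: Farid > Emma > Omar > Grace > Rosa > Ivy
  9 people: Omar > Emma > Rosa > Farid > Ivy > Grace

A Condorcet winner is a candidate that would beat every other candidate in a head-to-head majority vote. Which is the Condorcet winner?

Emma vs Rosa: 44–7
Emma vs Grace: 28–23
Emma vs Omar: 26–25
Emma vs Farid: 27–24
Emma vs Ivy: 28–23
Emma beats every other candidate.

Emma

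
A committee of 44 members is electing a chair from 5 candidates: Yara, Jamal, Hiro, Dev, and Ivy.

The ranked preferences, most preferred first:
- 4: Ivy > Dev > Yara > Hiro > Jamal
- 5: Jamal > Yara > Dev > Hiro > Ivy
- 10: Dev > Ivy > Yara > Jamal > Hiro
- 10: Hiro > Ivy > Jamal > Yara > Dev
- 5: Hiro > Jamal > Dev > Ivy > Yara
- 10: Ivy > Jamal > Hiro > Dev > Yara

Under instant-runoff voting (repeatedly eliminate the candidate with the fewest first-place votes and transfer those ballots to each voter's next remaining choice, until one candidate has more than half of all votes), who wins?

Round 1: Yara 0, Jamal 5, Hiro 15, Dev 10, Ivy 14. Yara eliminated.
Round 2: Jamal 5, Hiro 15, Dev 10, Ivy 14. Jamal eliminated.
Round 3: Hiro 15, Dev 15, Ivy 14. Ivy eliminated.
Round 4: Hiro 25, Dev 19. Hiro has a majority (≥23).

Hiro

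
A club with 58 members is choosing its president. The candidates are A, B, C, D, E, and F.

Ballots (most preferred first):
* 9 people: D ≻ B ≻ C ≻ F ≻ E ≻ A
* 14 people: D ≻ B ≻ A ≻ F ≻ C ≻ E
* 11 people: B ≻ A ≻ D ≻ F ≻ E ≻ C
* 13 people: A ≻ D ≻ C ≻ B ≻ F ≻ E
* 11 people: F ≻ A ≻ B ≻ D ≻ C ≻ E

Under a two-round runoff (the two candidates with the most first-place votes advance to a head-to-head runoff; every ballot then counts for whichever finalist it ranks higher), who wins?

A

Round 1 first-place votes: A 13, B 11, C 0, D 23, E 0, F 11. D and A advance.
Runoff: D is ranked above A on 23 ballots, A above D on 35.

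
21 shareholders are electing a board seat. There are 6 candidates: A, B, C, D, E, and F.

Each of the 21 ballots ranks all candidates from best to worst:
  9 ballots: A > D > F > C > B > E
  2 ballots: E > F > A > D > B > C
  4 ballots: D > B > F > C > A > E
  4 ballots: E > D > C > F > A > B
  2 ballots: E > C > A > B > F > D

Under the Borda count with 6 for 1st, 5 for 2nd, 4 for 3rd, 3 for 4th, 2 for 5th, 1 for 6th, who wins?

D

A: 9×6 + 2×4 + 4×2 + 4×2 + 2×4 = 86
B: 9×2 + 2×2 + 4×5 + 4×1 + 2×3 = 52
C: 9×3 + 2×1 + 4×3 + 4×4 + 2×5 = 67
D: 9×5 + 2×3 + 4×6 + 4×5 + 2×1 = 97
E: 9×1 + 2×6 + 4×1 + 4×6 + 2×6 = 61
F: 9×4 + 2×5 + 4×4 + 4×3 + 2×2 = 78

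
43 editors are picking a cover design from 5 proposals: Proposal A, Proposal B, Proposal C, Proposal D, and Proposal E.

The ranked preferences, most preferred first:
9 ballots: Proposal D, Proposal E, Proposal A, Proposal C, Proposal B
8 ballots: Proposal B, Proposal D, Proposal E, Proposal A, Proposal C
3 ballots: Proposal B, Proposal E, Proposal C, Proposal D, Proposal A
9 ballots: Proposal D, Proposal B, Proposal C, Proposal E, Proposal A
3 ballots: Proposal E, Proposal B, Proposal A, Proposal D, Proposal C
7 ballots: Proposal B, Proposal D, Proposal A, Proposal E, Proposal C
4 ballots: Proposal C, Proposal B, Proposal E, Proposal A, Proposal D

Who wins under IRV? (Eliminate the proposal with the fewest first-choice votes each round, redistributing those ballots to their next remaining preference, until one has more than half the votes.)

Proposal B

Round 1: Proposal A 0, Proposal B 18, Proposal C 4, Proposal D 18, Proposal E 3. Proposal A eliminated.
Round 2: Proposal B 18, Proposal C 4, Proposal D 18, Proposal E 3. Proposal E eliminated.
Round 3: Proposal B 21, Proposal C 4, Proposal D 18. Proposal C eliminated.
Round 4: Proposal B 25, Proposal D 18. Proposal B has a majority (≥22).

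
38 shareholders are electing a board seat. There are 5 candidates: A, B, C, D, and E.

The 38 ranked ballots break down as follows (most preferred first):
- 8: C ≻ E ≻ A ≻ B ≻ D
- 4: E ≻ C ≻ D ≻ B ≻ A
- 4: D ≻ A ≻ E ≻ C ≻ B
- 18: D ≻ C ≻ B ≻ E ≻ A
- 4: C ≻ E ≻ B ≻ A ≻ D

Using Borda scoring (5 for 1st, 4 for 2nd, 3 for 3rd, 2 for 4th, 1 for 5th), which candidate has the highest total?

A: 8×3 + 4×1 + 4×4 + 18×1 + 4×2 = 70
B: 8×2 + 4×2 + 4×1 + 18×3 + 4×3 = 94
C: 8×5 + 4×4 + 4×2 + 18×4 + 4×5 = 156
D: 8×1 + 4×3 + 4×5 + 18×5 + 4×1 = 134
E: 8×4 + 4×5 + 4×3 + 18×2 + 4×4 = 116

C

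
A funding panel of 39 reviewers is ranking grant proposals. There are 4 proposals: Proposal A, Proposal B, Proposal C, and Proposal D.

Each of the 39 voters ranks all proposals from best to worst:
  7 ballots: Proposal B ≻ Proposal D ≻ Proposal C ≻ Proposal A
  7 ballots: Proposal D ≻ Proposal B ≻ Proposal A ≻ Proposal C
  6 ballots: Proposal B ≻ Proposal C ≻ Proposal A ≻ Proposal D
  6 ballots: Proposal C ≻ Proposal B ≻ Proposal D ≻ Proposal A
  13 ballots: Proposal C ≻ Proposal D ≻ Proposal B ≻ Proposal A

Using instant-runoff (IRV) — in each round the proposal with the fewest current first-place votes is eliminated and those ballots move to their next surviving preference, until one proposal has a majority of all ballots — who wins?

Proposal B

Round 1: Proposal A 0, Proposal B 13, Proposal C 19, Proposal D 7. Proposal A eliminated.
Round 2: Proposal B 13, Proposal C 19, Proposal D 7. Proposal D eliminated.
Round 3: Proposal B 20, Proposal C 19. Proposal B has a majority (≥20).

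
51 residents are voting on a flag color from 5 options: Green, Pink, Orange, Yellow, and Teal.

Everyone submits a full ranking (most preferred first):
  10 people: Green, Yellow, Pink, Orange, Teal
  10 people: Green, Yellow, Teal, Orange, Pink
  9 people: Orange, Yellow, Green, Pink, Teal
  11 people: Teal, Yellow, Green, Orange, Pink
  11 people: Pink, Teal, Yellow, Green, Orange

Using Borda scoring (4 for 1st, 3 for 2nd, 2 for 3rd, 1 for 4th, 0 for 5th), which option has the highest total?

Yellow

Green: 10×4 + 10×4 + 9×2 + 11×2 + 11×1 = 131
Pink: 10×2 + 10×0 + 9×1 + 11×0 + 11×4 = 73
Orange: 10×1 + 10×1 + 9×4 + 11×1 + 11×0 = 67
Yellow: 10×3 + 10×3 + 9×3 + 11×3 + 11×2 = 142
Teal: 10×0 + 10×2 + 9×0 + 11×4 + 11×3 = 97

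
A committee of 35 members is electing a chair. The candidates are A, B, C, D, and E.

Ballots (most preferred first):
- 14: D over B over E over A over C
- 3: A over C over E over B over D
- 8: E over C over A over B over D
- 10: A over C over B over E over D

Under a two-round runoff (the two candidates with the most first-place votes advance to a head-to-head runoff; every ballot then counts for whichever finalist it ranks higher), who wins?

Round 1 first-place votes: A 13, B 0, C 0, D 14, E 8. D and A advance.
Runoff: D is ranked above A on 14 ballots, A above D on 21.

A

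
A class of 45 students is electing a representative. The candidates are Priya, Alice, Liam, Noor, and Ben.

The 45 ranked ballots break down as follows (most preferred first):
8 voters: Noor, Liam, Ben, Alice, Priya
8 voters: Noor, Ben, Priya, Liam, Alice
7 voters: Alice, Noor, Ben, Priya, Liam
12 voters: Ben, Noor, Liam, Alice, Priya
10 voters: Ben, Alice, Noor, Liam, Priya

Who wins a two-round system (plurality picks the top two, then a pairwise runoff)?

Noor

Round 1 first-place votes: Priya 0, Alice 7, Liam 0, Noor 16, Ben 22. Ben and Noor advance.
Runoff: Ben is ranked above Noor on 22 ballots, Noor above Ben on 23.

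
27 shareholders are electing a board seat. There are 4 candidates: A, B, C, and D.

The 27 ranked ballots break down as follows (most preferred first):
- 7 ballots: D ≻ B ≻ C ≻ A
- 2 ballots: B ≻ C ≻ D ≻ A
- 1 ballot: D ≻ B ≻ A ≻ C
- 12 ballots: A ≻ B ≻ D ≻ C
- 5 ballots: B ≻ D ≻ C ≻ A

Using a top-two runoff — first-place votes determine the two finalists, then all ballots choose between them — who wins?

Round 1 first-place votes: A 12, B 7, C 0, D 8. A and D advance.
Runoff: A is ranked above D on 12 ballots, D above A on 15.

D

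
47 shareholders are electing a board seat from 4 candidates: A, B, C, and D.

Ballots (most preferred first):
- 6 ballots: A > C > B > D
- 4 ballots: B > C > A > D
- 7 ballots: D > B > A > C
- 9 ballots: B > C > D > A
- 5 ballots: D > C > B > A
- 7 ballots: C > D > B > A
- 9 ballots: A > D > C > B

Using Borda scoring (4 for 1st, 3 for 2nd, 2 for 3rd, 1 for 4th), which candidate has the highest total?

A: 6×4 + 4×2 + 7×2 + 9×1 + 5×1 + 7×1 + 9×4 = 103
B: 6×2 + 4×4 + 7×3 + 9×4 + 5×2 + 7×2 + 9×1 = 118
C: 6×3 + 4×3 + 7×1 + 9×3 + 5×3 + 7×4 + 9×2 = 125
D: 6×1 + 4×1 + 7×4 + 9×2 + 5×4 + 7×3 + 9×3 = 124

C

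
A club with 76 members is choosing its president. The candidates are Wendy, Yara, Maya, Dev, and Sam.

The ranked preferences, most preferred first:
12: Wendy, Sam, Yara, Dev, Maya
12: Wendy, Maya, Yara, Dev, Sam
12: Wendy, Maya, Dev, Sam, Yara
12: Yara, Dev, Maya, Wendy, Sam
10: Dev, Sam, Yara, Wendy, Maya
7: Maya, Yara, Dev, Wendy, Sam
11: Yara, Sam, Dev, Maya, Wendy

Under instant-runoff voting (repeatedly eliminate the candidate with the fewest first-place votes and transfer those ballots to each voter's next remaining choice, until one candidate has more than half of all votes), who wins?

Round 1: Wendy 36, Yara 23, Maya 7, Dev 10, Sam 0. Sam eliminated.
Round 2: Wendy 36, Yara 23, Maya 7, Dev 10. Maya eliminated.
Round 3: Wendy 36, Yara 30, Dev 10. Dev eliminated.
Round 4: Wendy 36, Yara 40. Yara has a majority (≥39).

Yara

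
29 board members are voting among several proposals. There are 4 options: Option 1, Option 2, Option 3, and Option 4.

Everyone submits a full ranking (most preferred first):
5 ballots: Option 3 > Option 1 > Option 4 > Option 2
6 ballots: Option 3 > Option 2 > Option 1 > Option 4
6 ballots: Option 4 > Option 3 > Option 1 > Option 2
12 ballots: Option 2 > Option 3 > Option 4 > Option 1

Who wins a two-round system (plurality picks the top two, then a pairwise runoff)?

Round 1 first-place votes: Option 1 0, Option 2 12, Option 3 11, Option 4 6. Option 2 and Option 3 advance.
Runoff: Option 2 is ranked above Option 3 on 12 ballots, Option 3 above Option 2 on 17.

Option 3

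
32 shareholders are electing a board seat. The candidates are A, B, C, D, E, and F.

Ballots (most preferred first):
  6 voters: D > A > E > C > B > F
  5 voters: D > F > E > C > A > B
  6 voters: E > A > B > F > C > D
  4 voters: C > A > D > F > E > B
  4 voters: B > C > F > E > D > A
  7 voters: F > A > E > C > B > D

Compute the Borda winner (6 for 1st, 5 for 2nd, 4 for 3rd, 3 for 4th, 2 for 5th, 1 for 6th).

A: 6×5 + 5×2 + 6×5 + 4×5 + 4×1 + 7×5 = 129
B: 6×2 + 5×1 + 6×4 + 4×1 + 4×6 + 7×2 = 83
C: 6×3 + 5×3 + 6×2 + 4×6 + 4×5 + 7×3 = 110
D: 6×6 + 5×6 + 6×1 + 4×4 + 4×2 + 7×1 = 103
E: 6×4 + 5×4 + 6×6 + 4×2 + 4×3 + 7×4 = 128
F: 6×1 + 5×5 + 6×3 + 4×3 + 4×4 + 7×6 = 119

A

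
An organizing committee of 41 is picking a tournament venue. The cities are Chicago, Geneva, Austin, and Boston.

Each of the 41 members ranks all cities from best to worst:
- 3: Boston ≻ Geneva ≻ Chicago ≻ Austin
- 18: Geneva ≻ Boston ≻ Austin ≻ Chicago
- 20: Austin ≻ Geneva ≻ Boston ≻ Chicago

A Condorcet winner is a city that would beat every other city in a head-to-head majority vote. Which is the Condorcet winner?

Geneva

Geneva vs Chicago: 41–0
Geneva vs Austin: 21–20
Geneva vs Boston: 38–3
Geneva beats every other city.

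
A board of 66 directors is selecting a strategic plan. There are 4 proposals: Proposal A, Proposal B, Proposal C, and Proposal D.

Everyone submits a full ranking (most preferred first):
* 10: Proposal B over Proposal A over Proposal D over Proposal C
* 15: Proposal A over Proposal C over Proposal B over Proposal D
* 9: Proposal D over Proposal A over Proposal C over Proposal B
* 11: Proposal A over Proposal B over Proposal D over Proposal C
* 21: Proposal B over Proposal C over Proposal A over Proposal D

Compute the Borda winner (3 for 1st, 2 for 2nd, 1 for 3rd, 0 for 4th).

Proposal A

Proposal A: 10×2 + 15×3 + 9×2 + 11×3 + 21×1 = 137
Proposal B: 10×3 + 15×1 + 9×0 + 11×2 + 21×3 = 130
Proposal C: 10×0 + 15×2 + 9×1 + 11×0 + 21×2 = 81
Proposal D: 10×1 + 15×0 + 9×3 + 11×1 + 21×0 = 48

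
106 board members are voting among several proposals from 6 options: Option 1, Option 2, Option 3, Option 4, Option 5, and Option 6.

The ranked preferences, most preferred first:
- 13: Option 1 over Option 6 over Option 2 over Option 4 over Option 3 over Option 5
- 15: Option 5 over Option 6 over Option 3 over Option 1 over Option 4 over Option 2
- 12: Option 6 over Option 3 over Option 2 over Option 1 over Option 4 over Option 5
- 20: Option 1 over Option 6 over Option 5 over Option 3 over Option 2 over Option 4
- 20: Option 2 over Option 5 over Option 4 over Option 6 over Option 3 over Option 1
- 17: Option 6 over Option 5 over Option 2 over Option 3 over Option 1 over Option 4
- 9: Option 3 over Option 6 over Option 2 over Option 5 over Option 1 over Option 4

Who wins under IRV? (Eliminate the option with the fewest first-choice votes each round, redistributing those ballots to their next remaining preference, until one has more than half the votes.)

Round 1: Option 1 33, Option 2 20, Option 3 9, Option 4 0, Option 5 15, Option 6 29. Option 4 eliminated.
Round 2: Option 1 33, Option 2 20, Option 3 9, Option 5 15, Option 6 29. Option 3 eliminated.
Round 3: Option 1 33, Option 2 20, Option 5 15, Option 6 38. Option 5 eliminated.
Round 4: Option 1 33, Option 2 20, Option 6 53. Option 2 eliminated.
Round 5: Option 1 33, Option 6 73. Option 6 has a majority (≥54).

Option 6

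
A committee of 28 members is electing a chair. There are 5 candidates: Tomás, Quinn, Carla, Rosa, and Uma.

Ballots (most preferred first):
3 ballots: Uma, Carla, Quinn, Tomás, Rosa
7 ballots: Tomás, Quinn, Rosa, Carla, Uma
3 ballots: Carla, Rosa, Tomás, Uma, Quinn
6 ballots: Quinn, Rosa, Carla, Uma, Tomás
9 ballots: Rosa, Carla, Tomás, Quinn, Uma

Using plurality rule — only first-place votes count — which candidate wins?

Rosa

First-place votes: Tomás 7, Quinn 6, Carla 3, Rosa 9, Uma 3.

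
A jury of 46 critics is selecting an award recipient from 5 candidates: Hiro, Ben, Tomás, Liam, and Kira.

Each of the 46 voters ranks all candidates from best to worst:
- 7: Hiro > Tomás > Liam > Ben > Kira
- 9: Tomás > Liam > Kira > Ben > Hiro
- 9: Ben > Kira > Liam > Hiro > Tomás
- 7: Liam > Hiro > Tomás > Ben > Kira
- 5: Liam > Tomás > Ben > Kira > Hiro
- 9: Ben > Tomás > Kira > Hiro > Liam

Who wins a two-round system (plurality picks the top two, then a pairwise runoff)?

Liam

Round 1 first-place votes: Hiro 7, Ben 18, Tomás 9, Liam 12, Kira 0. Ben and Liam advance.
Runoff: Ben is ranked above Liam on 18 ballots, Liam above Ben on 28.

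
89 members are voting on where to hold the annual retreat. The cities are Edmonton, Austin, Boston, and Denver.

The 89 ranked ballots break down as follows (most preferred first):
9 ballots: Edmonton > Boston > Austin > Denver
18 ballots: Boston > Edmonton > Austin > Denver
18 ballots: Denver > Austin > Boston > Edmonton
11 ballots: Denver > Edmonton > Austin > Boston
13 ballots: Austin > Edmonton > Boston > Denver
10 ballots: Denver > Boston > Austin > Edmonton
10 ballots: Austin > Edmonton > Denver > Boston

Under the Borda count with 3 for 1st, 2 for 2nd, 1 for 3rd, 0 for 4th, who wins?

Edmonton: 9×3 + 18×2 + 18×0 + 11×2 + 13×2 + 10×0 + 10×2 = 131
Austin: 9×1 + 18×1 + 18×2 + 11×1 + 13×3 + 10×1 + 10×3 = 153
Boston: 9×2 + 18×3 + 18×1 + 11×0 + 13×1 + 10×2 + 10×0 = 123
Denver: 9×0 + 18×0 + 18×3 + 11×3 + 13×0 + 10×3 + 10×1 = 127

Austin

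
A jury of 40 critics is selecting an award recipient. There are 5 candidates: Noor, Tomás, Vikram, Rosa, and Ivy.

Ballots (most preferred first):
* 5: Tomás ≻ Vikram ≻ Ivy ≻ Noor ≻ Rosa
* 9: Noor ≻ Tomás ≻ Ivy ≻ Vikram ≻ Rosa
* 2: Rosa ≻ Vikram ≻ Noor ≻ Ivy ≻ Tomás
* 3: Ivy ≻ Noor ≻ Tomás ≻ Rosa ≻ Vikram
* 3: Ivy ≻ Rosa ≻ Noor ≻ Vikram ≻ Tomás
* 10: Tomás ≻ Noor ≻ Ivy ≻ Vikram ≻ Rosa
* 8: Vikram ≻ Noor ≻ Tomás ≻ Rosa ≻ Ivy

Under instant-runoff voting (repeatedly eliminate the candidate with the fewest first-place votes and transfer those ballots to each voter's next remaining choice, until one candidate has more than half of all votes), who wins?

Noor

Round 1: Noor 9, Tomás 15, Vikram 8, Rosa 2, Ivy 6. Rosa eliminated.
Round 2: Noor 9, Tomás 15, Vikram 10, Ivy 6. Ivy eliminated.
Round 3: Noor 15, Tomás 15, Vikram 10. Vikram eliminated.
Round 4: Noor 25, Tomás 15. Noor has a majority (≥21).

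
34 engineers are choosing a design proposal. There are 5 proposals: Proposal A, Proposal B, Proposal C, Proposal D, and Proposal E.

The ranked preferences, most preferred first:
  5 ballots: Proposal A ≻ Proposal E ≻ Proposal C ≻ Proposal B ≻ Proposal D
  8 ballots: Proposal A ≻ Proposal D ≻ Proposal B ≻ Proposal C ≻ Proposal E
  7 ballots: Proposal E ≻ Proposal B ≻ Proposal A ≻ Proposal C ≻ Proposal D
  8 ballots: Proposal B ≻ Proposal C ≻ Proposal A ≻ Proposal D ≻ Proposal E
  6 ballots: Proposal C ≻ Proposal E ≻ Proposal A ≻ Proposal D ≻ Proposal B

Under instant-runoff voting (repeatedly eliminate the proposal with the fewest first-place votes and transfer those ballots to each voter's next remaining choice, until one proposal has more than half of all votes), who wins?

Round 1: Proposal A 13, Proposal B 8, Proposal C 6, Proposal D 0, Proposal E 7. Proposal D eliminated.
Round 2: Proposal A 13, Proposal B 8, Proposal C 6, Proposal E 7. Proposal C eliminated.
Round 3: Proposal A 13, Proposal B 8, Proposal E 13. Proposal B eliminated.
Round 4: Proposal A 21, Proposal E 13. Proposal A has a majority (≥18).

Proposal A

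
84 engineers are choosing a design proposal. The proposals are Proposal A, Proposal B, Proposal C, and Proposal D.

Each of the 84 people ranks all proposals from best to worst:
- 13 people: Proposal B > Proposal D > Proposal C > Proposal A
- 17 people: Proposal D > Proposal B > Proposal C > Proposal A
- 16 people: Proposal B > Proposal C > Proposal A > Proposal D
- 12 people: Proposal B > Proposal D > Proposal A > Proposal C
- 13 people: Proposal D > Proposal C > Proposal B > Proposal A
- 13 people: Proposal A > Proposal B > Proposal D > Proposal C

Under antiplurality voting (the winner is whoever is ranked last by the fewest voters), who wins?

Last-place votes: Proposal A 43, Proposal B 0, Proposal C 25, Proposal D 16.

Proposal B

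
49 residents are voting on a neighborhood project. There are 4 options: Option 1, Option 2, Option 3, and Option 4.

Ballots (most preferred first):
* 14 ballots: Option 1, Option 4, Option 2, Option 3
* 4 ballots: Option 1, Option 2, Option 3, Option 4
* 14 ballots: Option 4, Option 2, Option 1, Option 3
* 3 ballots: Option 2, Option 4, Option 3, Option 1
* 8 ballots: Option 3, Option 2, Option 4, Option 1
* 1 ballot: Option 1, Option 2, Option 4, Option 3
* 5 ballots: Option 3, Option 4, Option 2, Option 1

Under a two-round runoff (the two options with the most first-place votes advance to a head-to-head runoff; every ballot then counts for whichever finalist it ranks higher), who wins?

Round 1 first-place votes: Option 1 19, Option 2 3, Option 3 13, Option 4 14. Option 1 and Option 4 advance.
Runoff: Option 1 is ranked above Option 4 on 19 ballots, Option 4 above Option 1 on 30.

Option 4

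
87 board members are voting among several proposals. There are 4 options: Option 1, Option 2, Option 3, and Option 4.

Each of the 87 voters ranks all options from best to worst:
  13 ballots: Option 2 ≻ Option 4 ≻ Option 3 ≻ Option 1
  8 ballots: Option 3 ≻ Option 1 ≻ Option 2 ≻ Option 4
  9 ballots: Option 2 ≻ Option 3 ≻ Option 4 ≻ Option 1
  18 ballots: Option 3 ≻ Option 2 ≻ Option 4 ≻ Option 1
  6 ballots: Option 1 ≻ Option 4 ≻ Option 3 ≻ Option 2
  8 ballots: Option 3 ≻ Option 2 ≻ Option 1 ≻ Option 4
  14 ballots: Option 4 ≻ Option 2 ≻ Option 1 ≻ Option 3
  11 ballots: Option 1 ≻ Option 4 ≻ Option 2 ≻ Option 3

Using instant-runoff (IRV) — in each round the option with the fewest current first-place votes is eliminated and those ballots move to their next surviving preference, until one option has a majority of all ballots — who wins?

Option 2

Round 1: Option 1 17, Option 2 22, Option 3 34, Option 4 14. Option 4 eliminated.
Round 2: Option 1 17, Option 2 36, Option 3 34. Option 1 eliminated.
Round 3: Option 2 47, Option 3 40. Option 2 has a majority (≥44).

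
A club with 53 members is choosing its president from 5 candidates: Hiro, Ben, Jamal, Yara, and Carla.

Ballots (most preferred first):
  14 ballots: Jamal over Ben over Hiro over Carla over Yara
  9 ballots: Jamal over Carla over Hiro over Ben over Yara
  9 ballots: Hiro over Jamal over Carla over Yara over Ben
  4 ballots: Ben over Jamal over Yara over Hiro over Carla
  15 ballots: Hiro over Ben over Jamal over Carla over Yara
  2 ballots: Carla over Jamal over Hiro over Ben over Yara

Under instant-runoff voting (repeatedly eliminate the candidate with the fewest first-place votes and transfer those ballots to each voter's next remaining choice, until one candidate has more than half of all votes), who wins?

Round 1: Hiro 24, Ben 4, Jamal 23, Yara 0, Carla 2. Yara eliminated.
Round 2: Hiro 24, Ben 4, Jamal 23, Carla 2. Carla eliminated.
Round 3: Hiro 24, Ben 4, Jamal 25. Ben eliminated.
Round 4: Hiro 24, Jamal 29. Jamal has a majority (≥27).

Jamal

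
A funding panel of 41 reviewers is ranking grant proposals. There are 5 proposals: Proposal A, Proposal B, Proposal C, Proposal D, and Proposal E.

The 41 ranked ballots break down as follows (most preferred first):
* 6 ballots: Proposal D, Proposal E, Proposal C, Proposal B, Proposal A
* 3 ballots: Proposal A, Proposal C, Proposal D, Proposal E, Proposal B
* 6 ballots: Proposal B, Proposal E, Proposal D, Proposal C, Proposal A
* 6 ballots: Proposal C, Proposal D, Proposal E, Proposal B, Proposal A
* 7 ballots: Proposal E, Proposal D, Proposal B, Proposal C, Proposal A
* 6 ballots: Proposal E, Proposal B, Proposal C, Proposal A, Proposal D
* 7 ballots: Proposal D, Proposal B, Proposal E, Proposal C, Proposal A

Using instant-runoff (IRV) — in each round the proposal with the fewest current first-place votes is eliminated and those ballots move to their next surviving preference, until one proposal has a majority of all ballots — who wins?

Round 1: Proposal A 3, Proposal B 6, Proposal C 6, Proposal D 13, Proposal E 13. Proposal A eliminated.
Round 2: Proposal B 6, Proposal C 9, Proposal D 13, Proposal E 13. Proposal B eliminated.
Round 3: Proposal C 9, Proposal D 13, Proposal E 19. Proposal C eliminated.
Round 4: Proposal D 22, Proposal E 19. Proposal D has a majority (≥21).

Proposal D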